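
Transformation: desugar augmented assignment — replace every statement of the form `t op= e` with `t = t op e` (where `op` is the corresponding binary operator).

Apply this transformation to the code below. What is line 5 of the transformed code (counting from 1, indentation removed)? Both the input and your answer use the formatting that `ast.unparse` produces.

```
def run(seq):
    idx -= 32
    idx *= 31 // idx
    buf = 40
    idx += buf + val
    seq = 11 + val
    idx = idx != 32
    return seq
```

idx = idx + (buf + val)

Transformed code:
def run(seq):
    idx = idx - 32
    idx = idx * (31 // idx)
    buf = 40
    idx = idx + (buf + val)
    seq = 11 + val
    idx = idx != 32
    return seq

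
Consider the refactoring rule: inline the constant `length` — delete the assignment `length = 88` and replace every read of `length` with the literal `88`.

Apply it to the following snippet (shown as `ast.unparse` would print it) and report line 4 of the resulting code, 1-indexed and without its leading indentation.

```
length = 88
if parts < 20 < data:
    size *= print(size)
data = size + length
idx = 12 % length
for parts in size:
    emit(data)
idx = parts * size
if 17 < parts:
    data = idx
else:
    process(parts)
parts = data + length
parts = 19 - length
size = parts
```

Transformed code:
if parts < 20 < data:
    size *= print(size)
data = size + 88
idx = 12 % 88
for parts in size:
    emit(data)
idx = parts * size
if 17 < parts:
    data = idx
else:
    process(parts)
parts = data + 88
parts = 19 - 88
size = parts

idx = 12 % 88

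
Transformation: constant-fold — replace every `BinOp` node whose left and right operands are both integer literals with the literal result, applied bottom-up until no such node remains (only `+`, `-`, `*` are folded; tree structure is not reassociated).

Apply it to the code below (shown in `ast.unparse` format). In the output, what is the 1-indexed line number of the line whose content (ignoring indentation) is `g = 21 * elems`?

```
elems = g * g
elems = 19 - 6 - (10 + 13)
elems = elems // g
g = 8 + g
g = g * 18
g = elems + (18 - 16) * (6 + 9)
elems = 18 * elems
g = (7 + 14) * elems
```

8

Transformed code:
elems = g * g
elems = -10
elems = elems // g
g = 8 + g
g = g * 18
g = elems + 30
elems = 18 * elems
g = 21 * elems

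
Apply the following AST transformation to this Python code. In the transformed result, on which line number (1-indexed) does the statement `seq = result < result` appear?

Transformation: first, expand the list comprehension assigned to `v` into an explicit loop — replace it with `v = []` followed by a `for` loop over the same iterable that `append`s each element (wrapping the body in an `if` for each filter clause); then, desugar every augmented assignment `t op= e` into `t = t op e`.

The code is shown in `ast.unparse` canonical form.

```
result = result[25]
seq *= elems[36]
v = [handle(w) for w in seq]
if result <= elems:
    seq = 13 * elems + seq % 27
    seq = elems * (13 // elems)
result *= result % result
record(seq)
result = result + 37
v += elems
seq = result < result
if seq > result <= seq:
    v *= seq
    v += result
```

Transformed code:
result = result[25]
seq = seq * elems[36]
v = []
for w in seq:
    v.append(handle(w))
if result <= elems:
    seq = 13 * elems + seq % 27
    seq = elems * (13 // elems)
result = result * (result % result)
record(seq)
result = result + 37
v = v + elems
seq = result < result
if seq > result <= seq:
    v = v * seq
    v = v + result

13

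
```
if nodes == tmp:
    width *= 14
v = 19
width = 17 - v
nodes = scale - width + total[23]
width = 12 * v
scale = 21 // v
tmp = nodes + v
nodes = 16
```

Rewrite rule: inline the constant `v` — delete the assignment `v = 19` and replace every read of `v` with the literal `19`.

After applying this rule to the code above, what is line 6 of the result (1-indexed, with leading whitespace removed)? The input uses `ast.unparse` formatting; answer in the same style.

Transformed code:
if nodes == tmp:
    width *= 14
width = 17 - 19
nodes = scale - width + total[23]
width = 12 * 19
scale = 21 // 19
tmp = nodes + 19
nodes = 16

scale = 21 // 19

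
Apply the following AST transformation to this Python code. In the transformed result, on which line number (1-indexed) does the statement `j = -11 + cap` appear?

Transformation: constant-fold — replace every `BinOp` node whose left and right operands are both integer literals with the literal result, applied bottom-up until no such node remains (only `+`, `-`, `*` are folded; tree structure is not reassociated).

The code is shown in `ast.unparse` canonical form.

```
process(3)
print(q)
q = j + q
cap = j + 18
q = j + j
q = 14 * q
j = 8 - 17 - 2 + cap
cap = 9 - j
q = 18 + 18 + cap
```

7

Transformed code:
process(3)
print(q)
q = j + q
cap = j + 18
q = j + j
q = 14 * q
j = -11 + cap
cap = 9 - j
q = 36 + cap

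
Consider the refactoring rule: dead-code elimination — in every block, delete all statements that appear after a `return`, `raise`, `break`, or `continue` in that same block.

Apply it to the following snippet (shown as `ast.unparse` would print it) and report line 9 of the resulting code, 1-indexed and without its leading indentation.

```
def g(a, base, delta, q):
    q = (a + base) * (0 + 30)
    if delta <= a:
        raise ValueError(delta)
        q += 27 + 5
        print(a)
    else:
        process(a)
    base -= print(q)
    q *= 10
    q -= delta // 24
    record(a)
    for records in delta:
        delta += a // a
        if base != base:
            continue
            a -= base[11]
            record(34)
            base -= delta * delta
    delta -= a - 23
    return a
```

Transformed code:
def g(a, base, delta, q):
    q = (a + base) * (0 + 30)
    if delta <= a:
        raise ValueError(delta)
    else:
        process(a)
    base -= print(q)
    q *= 10
    q -= delta // 24
    record(a)
    for records in delta:
        delta += a // a
        if base != base:
            continue
    delta -= a - 23
    return a

q -= delta // 24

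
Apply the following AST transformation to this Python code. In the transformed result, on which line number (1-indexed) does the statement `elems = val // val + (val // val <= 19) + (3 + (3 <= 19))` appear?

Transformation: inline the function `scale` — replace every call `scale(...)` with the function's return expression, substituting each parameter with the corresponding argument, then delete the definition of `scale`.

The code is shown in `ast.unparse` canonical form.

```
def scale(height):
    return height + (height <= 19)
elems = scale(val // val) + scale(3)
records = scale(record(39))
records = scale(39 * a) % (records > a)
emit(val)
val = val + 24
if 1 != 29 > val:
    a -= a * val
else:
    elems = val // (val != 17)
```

Transformed code:
elems = val // val + (val // val <= 19) + (3 + (3 <= 19))
records = record(39) + (record(39) <= 19)
records = (39 * a + (39 * a <= 19)) % (records > a)
emit(val)
val = val + 24
if 1 != 29 > val:
    a -= a * val
else:
    elems = val // (val != 17)

1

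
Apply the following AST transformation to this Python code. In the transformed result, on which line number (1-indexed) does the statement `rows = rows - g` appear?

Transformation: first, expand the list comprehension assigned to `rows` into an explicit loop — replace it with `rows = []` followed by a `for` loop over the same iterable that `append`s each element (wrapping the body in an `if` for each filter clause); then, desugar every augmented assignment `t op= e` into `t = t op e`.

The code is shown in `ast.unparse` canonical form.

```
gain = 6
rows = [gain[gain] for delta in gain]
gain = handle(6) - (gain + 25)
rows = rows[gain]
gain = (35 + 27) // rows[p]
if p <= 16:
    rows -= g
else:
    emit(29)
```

Transformed code:
gain = 6
rows = []
for delta in gain:
    rows.append(gain[gain])
gain = handle(6) - (gain + 25)
rows = rows[gain]
gain = (35 + 27) // rows[p]
if p <= 16:
    rows = rows - g
else:
    emit(29)

9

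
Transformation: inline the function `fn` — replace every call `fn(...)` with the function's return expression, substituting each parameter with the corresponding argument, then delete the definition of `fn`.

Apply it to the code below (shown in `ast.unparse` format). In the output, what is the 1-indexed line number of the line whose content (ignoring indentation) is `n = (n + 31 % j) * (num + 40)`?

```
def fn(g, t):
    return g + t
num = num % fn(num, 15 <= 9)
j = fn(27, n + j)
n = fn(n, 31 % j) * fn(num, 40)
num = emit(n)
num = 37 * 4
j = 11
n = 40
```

Transformed code:
num = num % (num + (15 <= 9))
j = 27 + (n + j)
n = (n + 31 % j) * (num + 40)
num = emit(n)
num = 37 * 4
j = 11
n = 40

3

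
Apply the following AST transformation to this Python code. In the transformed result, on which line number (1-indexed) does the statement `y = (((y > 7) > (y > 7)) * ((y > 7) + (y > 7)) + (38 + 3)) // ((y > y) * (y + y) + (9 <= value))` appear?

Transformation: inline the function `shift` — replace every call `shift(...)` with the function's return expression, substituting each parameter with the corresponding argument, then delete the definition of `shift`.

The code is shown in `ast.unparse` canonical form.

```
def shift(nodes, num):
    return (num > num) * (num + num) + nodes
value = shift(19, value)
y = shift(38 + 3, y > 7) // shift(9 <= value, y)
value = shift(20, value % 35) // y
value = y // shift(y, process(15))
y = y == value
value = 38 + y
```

Transformed code:
value = (value > value) * (value + value) + 19
y = (((y > 7) > (y > 7)) * ((y > 7) + (y > 7)) + (38 + 3)) // ((y > y) * (y + y) + (9 <= value))
value = ((value % 35 > value % 35) * (value % 35 + value % 35) + 20) // y
value = y // ((process(15) > process(15)) * (process(15) + process(15)) + y)
y = y == value
value = 38 + y

2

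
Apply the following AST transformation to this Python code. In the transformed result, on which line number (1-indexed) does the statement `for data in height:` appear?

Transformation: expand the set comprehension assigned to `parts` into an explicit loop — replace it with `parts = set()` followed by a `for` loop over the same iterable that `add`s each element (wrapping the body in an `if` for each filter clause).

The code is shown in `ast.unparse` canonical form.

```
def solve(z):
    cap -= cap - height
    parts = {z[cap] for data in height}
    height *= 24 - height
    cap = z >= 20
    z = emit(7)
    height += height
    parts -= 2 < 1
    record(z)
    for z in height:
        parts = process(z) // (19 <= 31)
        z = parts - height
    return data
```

4

Transformed code:
def solve(z):
    cap -= cap - height
    parts = set()
    for data in height:
        parts.add(z[cap])
    height *= 24 - height
    cap = z >= 20
    z = emit(7)
    height += height
    parts -= 2 < 1
    record(z)
    for z in height:
        parts = process(z) // (19 <= 31)
        z = parts - height
    return data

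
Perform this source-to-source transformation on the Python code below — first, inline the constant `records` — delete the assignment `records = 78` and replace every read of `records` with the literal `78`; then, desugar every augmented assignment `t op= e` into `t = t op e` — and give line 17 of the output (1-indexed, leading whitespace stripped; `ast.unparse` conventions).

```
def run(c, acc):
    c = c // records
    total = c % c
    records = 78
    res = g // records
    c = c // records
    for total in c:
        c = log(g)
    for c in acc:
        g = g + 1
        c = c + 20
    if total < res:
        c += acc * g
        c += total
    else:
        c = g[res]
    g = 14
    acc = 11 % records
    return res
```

Transformed code:
def run(c, acc):
    c = c // 78
    total = c % c
    res = g // 78
    c = c // 78
    for total in c:
        c = log(g)
    for c in acc:
        g = g + 1
        c = c + 20
    if total < res:
        c = c + acc * g
        c = c + total
    else:
        c = g[res]
    g = 14
    acc = 11 % 78
    return res

acc = 11 % 78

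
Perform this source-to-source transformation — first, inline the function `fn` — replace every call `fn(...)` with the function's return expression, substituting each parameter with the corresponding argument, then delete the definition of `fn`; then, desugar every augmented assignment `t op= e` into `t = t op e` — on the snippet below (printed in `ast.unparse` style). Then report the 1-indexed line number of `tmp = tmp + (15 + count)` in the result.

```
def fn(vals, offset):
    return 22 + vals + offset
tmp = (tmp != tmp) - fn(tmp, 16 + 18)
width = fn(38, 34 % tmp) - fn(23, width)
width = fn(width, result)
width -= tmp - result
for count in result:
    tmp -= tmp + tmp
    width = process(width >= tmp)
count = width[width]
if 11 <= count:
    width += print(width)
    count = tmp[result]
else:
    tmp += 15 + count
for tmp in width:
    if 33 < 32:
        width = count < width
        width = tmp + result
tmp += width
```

13

Transformed code:
tmp = (tmp != tmp) - (22 + tmp + (16 + 18))
width = 22 + 38 + 34 % tmp - (22 + 23 + width)
width = 22 + width + result
width = width - (tmp - result)
for count in result:
    tmp = tmp - (tmp + tmp)
    width = process(width >= tmp)
count = width[width]
if 11 <= count:
    width = width + print(width)
    count = tmp[result]
else:
    tmp = tmp + (15 + count)
for tmp in width:
    if 33 < 32:
        width = count < width
        width = tmp + result
tmp = tmp + width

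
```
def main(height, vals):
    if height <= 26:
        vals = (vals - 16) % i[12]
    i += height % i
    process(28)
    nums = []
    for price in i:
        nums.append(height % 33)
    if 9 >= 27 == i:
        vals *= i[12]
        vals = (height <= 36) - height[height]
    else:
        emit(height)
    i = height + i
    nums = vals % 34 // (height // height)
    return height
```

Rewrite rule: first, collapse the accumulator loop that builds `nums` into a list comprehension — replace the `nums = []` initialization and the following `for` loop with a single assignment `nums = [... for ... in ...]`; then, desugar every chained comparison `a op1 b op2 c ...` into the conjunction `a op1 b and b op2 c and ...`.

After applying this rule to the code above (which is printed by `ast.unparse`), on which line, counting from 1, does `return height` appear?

14

Transformed code:
def main(height, vals):
    if height <= 26:
        vals = (vals - 16) % i[12]
    i += height % i
    process(28)
    nums = [height % 33 for price in i]
    if 9 >= 27 and 27 == i:
        vals *= i[12]
        vals = (height <= 36) - height[height]
    else:
        emit(height)
    i = height + i
    nums = vals % 34 // (height // height)
    return height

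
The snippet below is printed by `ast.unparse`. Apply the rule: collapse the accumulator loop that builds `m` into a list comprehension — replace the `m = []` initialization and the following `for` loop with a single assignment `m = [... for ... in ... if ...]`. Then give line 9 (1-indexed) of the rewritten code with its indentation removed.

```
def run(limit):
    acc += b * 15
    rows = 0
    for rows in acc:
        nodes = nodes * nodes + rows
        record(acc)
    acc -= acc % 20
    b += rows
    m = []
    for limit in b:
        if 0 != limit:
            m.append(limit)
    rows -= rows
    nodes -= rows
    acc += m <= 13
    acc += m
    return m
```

m = [limit for limit in b if 0 != limit]

Transformed code:
def run(limit):
    acc += b * 15
    rows = 0
    for rows in acc:
        nodes = nodes * nodes + rows
        record(acc)
    acc -= acc % 20
    b += rows
    m = [limit for limit in b if 0 != limit]
    rows -= rows
    nodes -= rows
    acc += m <= 13
    acc += m
    return m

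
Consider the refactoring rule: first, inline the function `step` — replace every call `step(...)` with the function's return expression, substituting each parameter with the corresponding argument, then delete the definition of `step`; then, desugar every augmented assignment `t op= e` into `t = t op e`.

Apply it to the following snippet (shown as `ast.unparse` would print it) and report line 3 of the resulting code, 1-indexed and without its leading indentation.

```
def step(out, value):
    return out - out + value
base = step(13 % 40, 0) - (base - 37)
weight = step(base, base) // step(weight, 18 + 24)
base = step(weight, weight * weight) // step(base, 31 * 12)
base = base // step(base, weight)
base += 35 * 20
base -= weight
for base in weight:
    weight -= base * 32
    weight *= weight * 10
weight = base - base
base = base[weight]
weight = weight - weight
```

Transformed code:
base = 13 % 40 - 13 % 40 + 0 - (base - 37)
weight = (base - base + base) // (weight - weight + (18 + 24))
base = (weight - weight + weight * weight) // (base - base + 31 * 12)
base = base // (base - base + weight)
base = base + 35 * 20
base = base - weight
for base in weight:
    weight = weight - base * 32
    weight = weight * (weight * 10)
weight = base - base
base = base[weight]
weight = weight - weight

base = (weight - weight + weight * weight) // (base - base + 31 * 12)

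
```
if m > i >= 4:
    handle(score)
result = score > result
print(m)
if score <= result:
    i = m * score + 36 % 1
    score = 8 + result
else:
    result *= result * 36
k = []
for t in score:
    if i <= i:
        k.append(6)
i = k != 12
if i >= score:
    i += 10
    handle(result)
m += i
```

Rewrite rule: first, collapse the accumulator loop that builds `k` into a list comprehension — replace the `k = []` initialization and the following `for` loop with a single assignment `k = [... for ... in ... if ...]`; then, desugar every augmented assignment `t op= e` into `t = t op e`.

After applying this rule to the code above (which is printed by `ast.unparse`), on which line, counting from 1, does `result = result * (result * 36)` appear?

9

Transformed code:
if m > i >= 4:
    handle(score)
result = score > result
print(m)
if score <= result:
    i = m * score + 36 % 1
    score = 8 + result
else:
    result = result * (result * 36)
k = [6 for t in score if i <= i]
i = k != 12
if i >= score:
    i = i + 10
    handle(result)
m = m + i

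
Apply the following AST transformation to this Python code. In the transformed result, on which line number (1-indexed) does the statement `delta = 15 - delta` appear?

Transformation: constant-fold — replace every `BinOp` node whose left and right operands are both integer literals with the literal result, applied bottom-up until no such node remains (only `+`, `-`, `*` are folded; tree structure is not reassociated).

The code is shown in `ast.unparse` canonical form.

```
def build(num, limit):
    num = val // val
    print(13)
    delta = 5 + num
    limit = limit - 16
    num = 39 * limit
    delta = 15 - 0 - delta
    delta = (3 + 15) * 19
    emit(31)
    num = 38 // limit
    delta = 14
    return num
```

Transformed code:
def build(num, limit):
    num = val // val
    print(13)
    delta = 5 + num
    limit = limit - 16
    num = 39 * limit
    delta = 15 - delta
    delta = 342
    emit(31)
    num = 38 // limit
    delta = 14
    return num

7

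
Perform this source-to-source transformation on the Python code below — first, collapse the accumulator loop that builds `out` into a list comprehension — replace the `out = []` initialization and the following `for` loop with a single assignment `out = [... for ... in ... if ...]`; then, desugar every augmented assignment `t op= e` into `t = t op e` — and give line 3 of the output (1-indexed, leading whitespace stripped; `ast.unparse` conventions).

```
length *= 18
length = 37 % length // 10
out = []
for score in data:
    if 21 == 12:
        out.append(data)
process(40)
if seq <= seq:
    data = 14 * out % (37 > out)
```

Transformed code:
length = length * 18
length = 37 % length // 10
out = [data for score in data if 21 == 12]
process(40)
if seq <= seq:
    data = 14 * out % (37 > out)

out = [data for score in data if 21 == 12]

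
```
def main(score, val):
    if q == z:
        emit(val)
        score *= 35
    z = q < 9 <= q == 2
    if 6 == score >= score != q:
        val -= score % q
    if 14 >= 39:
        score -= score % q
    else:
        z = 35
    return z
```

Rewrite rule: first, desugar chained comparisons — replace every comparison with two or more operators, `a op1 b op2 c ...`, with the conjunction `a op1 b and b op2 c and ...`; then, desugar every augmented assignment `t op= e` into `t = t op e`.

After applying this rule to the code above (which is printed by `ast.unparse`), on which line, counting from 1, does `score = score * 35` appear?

Transformed code:
def main(score, val):
    if q == z:
        emit(val)
        score = score * 35
    z = q < 9 and 9 <= q and (q == 2)
    if 6 == score and score >= score and (score != q):
        val = val - score % q
    if 14 >= 39:
        score = score - score % q
    else:
        z = 35
    return z

4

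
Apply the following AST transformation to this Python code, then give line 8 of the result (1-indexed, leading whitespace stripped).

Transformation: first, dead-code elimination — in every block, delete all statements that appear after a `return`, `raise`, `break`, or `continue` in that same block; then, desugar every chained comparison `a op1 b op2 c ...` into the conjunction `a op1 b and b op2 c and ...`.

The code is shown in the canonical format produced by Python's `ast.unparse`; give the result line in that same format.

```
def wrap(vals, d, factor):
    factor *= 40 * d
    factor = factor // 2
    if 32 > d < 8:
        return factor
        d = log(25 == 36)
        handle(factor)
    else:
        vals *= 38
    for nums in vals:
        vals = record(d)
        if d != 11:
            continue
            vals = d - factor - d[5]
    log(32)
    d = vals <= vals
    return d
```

Transformed code:
def wrap(vals, d, factor):
    factor *= 40 * d
    factor = factor // 2
    if 32 > d and d < 8:
        return factor
    else:
        vals *= 38
    for nums in vals:
        vals = record(d)
        if d != 11:
            continue
    log(32)
    d = vals <= vals
    return d

for nums in vals:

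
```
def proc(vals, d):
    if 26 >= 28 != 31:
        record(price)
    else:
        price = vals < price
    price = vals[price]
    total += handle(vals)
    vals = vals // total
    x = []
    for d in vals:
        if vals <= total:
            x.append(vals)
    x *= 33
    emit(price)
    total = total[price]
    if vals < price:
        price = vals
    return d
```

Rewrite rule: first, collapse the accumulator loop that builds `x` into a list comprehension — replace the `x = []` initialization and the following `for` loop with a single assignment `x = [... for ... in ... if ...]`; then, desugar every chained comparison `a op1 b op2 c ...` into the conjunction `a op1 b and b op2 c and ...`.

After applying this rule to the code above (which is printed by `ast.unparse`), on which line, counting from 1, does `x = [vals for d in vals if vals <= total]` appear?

9

Transformed code:
def proc(vals, d):
    if 26 >= 28 and 28 != 31:
        record(price)
    else:
        price = vals < price
    price = vals[price]
    total += handle(vals)
    vals = vals // total
    x = [vals for d in vals if vals <= total]
    x *= 33
    emit(price)
    total = total[price]
    if vals < price:
        price = vals
    return d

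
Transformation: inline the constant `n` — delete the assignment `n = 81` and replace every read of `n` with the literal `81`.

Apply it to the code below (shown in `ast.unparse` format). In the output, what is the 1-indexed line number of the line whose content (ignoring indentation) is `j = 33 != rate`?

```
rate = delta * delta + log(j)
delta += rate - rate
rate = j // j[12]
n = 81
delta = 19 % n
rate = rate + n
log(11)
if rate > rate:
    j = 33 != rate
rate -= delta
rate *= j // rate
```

Transformed code:
rate = delta * delta + log(j)
delta += rate - rate
rate = j // j[12]
delta = 19 % 81
rate = rate + 81
log(11)
if rate > rate:
    j = 33 != rate
rate -= delta
rate *= j // rate

8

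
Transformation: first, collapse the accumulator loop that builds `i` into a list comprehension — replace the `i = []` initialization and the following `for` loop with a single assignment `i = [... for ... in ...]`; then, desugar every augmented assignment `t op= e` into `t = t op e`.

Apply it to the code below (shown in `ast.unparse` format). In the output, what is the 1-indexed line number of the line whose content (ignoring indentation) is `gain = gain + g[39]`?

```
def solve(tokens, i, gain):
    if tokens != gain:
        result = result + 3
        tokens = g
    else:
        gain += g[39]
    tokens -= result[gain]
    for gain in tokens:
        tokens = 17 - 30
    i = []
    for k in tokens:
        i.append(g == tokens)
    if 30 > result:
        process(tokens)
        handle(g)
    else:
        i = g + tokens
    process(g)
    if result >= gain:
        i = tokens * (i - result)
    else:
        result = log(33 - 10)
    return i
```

Transformed code:
def solve(tokens, i, gain):
    if tokens != gain:
        result = result + 3
        tokens = g
    else:
        gain = gain + g[39]
    tokens = tokens - result[gain]
    for gain in tokens:
        tokens = 17 - 30
    i = [g == tokens for k in tokens]
    if 30 > result:
        process(tokens)
        handle(g)
    else:
        i = g + tokens
    process(g)
    if result >= gain:
        i = tokens * (i - result)
    else:
        result = log(33 - 10)
    return i

6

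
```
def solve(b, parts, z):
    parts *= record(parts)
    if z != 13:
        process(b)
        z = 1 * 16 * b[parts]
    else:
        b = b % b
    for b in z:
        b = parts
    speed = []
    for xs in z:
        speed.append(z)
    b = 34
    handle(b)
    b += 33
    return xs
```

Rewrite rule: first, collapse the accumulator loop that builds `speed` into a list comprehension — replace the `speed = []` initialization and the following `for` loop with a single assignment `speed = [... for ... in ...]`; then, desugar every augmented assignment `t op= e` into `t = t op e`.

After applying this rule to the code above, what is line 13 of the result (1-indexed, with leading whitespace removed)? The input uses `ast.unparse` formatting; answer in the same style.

b = b + 33

Transformed code:
def solve(b, parts, z):
    parts = parts * record(parts)
    if z != 13:
        process(b)
        z = 1 * 16 * b[parts]
    else:
        b = b % b
    for b in z:
        b = parts
    speed = [z for xs in z]
    b = 34
    handle(b)
    b = b + 33
    return xs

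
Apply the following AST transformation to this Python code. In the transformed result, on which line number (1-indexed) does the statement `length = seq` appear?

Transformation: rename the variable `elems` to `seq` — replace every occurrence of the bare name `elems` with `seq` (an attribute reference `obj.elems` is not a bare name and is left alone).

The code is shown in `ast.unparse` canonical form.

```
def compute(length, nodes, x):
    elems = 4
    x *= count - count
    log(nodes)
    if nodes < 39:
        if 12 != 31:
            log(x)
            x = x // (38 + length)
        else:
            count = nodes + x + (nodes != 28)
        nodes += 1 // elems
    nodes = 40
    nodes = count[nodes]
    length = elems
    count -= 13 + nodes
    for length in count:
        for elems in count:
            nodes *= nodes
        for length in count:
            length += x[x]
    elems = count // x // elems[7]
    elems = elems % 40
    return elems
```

14

Transformed code:
def compute(length, nodes, x):
    seq = 4
    x *= count - count
    log(nodes)
    if nodes < 39:
        if 12 != 31:
            log(x)
            x = x // (38 + length)
        else:
            count = nodes + x + (nodes != 28)
        nodes += 1 // seq
    nodes = 40
    nodes = count[nodes]
    length = seq
    count -= 13 + nodes
    for length in count:
        for seq in count:
            nodes *= nodes
        for length in count:
            length += x[x]
    seq = count // x // seq[7]
    seq = seq % 40
    return seq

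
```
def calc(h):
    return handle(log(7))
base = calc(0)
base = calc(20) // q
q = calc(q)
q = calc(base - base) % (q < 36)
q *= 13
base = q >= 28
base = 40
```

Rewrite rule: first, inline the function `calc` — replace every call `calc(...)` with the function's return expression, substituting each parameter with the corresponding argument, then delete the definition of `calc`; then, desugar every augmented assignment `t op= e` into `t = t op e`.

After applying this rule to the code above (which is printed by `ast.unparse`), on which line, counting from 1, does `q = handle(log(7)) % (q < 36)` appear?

4

Transformed code:
base = handle(log(7))
base = handle(log(7)) // q
q = handle(log(7))
q = handle(log(7)) % (q < 36)
q = q * 13
base = q >= 28
base = 40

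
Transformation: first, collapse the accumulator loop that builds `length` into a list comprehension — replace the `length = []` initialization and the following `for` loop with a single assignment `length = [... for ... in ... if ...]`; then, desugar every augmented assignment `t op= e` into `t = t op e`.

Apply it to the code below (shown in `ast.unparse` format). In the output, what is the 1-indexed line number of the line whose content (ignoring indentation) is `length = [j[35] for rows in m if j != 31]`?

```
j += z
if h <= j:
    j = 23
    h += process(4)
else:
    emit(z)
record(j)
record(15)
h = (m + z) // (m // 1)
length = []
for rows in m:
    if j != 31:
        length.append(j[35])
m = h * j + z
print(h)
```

10

Transformed code:
j = j + z
if h <= j:
    j = 23
    h = h + process(4)
else:
    emit(z)
record(j)
record(15)
h = (m + z) // (m // 1)
length = [j[35] for rows in m if j != 31]
m = h * j + z
print(h)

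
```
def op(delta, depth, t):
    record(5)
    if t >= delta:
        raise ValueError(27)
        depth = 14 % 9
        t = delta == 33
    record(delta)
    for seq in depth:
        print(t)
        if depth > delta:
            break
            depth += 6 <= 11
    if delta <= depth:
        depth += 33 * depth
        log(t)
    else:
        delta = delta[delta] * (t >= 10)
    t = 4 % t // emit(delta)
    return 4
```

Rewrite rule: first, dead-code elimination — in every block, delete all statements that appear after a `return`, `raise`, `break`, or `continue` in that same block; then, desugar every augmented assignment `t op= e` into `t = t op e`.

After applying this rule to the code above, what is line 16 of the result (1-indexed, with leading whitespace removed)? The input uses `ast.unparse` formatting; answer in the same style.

return 4

Transformed code:
def op(delta, depth, t):
    record(5)
    if t >= delta:
        raise ValueError(27)
    record(delta)
    for seq in depth:
        print(t)
        if depth > delta:
            break
    if delta <= depth:
        depth = depth + 33 * depth
        log(t)
    else:
        delta = delta[delta] * (t >= 10)
    t = 4 % t // emit(delta)
    return 4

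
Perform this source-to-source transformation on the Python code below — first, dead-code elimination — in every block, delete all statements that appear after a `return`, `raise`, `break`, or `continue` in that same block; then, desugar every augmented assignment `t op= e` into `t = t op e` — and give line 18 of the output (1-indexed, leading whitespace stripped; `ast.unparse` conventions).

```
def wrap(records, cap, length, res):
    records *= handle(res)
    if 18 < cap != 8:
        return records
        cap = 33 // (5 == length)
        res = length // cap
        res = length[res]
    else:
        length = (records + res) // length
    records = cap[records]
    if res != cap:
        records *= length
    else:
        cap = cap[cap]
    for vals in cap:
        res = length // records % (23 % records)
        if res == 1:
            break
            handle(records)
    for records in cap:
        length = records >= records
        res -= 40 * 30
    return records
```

Transformed code:
def wrap(records, cap, length, res):
    records = records * handle(res)
    if 18 < cap != 8:
        return records
    else:
        length = (records + res) // length
    records = cap[records]
    if res != cap:
        records = records * length
    else:
        cap = cap[cap]
    for vals in cap:
        res = length // records % (23 % records)
        if res == 1:
            break
    for records in cap:
        length = records >= records
        res = res - 40 * 30
    return records

res = res - 40 * 30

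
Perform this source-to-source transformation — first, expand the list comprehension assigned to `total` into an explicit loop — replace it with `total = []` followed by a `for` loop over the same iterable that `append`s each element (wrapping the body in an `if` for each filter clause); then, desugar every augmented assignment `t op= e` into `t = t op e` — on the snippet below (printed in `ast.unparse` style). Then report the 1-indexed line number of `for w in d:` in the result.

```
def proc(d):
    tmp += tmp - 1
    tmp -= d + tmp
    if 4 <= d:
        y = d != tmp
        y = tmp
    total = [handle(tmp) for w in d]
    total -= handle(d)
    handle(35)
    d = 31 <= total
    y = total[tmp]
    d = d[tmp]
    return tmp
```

Transformed code:
def proc(d):
    tmp = tmp + (tmp - 1)
    tmp = tmp - (d + tmp)
    if 4 <= d:
        y = d != tmp
        y = tmp
    total = []
    for w in d:
        total.append(handle(tmp))
    total = total - handle(d)
    handle(35)
    d = 31 <= total
    y = total[tmp]
    d = d[tmp]
    return tmp

8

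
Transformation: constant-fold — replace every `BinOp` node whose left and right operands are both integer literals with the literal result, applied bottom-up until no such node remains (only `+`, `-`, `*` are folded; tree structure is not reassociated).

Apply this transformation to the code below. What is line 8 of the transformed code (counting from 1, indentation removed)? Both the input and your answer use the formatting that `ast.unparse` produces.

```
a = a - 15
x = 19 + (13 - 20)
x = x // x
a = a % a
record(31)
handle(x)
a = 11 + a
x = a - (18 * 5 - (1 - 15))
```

Transformed code:
a = a - 15
x = 12
x = x // x
a = a % a
record(31)
handle(x)
a = 11 + a
x = a - 104

x = a - 104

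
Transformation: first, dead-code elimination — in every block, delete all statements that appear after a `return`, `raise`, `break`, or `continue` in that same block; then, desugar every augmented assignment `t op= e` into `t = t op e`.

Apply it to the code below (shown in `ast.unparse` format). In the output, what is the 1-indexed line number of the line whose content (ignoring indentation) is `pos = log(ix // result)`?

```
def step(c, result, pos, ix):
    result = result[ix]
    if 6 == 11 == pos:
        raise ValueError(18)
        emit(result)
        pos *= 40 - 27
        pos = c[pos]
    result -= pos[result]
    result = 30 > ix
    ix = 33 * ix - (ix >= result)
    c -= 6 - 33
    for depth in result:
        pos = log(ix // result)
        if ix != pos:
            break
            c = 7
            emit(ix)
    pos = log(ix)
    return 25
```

10

Transformed code:
def step(c, result, pos, ix):
    result = result[ix]
    if 6 == 11 == pos:
        raise ValueError(18)
    result = result - pos[result]
    result = 30 > ix
    ix = 33 * ix - (ix >= result)
    c = c - (6 - 33)
    for depth in result:
        pos = log(ix // result)
        if ix != pos:
            break
    pos = log(ix)
    return 25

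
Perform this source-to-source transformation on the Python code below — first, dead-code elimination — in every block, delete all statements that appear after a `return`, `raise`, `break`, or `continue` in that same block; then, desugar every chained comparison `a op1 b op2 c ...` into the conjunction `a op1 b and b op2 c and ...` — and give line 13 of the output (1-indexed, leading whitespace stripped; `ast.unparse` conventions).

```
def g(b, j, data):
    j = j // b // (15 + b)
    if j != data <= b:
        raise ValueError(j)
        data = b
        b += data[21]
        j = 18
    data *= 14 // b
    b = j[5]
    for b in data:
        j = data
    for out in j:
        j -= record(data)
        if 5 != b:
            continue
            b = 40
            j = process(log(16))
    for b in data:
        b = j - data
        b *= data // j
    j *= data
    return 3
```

for b in data:

Transformed code:
def g(b, j, data):
    j = j // b // (15 + b)
    if j != data and data <= b:
        raise ValueError(j)
    data *= 14 // b
    b = j[5]
    for b in data:
        j = data
    for out in j:
        j -= record(data)
        if 5 != b:
            continue
    for b in data:
        b = j - data
        b *= data // j
    j *= data
    return 3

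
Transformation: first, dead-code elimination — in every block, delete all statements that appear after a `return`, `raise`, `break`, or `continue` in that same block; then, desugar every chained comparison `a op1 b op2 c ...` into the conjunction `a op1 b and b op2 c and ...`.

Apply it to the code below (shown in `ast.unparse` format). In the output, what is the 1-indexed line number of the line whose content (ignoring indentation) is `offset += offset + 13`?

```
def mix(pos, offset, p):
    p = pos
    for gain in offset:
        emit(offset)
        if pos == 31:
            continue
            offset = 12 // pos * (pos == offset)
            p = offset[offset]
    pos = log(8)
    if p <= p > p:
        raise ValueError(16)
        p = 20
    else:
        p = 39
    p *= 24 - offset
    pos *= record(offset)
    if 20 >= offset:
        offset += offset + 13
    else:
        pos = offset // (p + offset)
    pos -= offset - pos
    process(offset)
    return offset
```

15

Transformed code:
def mix(pos, offset, p):
    p = pos
    for gain in offset:
        emit(offset)
        if pos == 31:
            continue
    pos = log(8)
    if p <= p and p > p:
        raise ValueError(16)
    else:
        p = 39
    p *= 24 - offset
    pos *= record(offset)
    if 20 >= offset:
        offset += offset + 13
    else:
        pos = offset // (p + offset)
    pos -= offset - pos
    process(offset)
    return offset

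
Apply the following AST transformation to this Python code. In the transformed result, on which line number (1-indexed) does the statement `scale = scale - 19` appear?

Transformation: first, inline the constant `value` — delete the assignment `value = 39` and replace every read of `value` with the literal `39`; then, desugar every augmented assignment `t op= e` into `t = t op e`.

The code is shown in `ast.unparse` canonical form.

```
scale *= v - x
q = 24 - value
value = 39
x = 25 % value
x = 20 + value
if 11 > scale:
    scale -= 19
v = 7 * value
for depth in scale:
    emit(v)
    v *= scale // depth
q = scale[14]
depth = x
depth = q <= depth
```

6

Transformed code:
scale = scale * (v - x)
q = 24 - 39
x = 25 % 39
x = 20 + 39
if 11 > scale:
    scale = scale - 19
v = 7 * 39
for depth in scale:
    emit(v)
    v = v * (scale // depth)
q = scale[14]
depth = x
depth = q <= depth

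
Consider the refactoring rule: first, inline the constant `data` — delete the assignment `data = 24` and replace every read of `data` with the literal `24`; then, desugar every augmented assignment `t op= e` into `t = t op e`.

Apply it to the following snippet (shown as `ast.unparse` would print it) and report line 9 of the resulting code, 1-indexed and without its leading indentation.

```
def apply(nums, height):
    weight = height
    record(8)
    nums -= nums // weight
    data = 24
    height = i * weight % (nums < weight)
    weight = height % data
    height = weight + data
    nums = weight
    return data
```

Transformed code:
def apply(nums, height):
    weight = height
    record(8)
    nums = nums - nums // weight
    height = i * weight % (nums < weight)
    weight = height % 24
    height = weight + 24
    nums = weight
    return 24

return 24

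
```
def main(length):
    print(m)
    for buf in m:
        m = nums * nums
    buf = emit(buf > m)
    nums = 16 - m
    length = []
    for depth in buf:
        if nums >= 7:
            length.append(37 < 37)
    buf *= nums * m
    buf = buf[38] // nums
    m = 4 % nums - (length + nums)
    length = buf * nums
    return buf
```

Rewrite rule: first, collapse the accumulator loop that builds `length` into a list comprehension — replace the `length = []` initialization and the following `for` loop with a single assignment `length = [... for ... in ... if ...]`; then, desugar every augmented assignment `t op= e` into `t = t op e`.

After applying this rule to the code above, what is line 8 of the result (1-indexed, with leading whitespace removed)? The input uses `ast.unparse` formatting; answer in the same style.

Transformed code:
def main(length):
    print(m)
    for buf in m:
        m = nums * nums
    buf = emit(buf > m)
    nums = 16 - m
    length = [37 < 37 for depth in buf if nums >= 7]
    buf = buf * (nums * m)
    buf = buf[38] // nums
    m = 4 % nums - (length + nums)
    length = buf * nums
    return buf

buf = buf * (nums * m)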